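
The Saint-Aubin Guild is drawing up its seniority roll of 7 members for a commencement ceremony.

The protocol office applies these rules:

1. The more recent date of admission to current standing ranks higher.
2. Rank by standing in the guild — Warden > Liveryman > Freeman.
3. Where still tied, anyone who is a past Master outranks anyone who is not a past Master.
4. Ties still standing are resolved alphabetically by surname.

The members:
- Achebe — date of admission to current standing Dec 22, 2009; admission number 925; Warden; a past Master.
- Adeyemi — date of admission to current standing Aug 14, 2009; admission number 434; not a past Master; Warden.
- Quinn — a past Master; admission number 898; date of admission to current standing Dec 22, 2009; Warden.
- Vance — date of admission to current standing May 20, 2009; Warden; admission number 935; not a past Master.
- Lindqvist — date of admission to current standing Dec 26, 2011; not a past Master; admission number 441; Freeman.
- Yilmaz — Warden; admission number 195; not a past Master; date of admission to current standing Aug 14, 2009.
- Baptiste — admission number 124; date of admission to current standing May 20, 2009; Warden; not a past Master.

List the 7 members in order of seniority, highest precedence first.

Lindqvist, Achebe, Quinn, Adeyemi, Yilmaz, Baptiste, Vance

By date of admission to current standing (later first): Lindqvist (Dec 26, 2011); then Achebe and Quinn (both Dec 22, 2009); then Adeyemi and Yilmaz (both Aug 14, 2009); then Baptiste and Vance (both May 20, 2009).
Achebe and Quinn are each Warden, so the next rule applies.
Achebe and Quinn are each a past Master, so the next rule applies.
Among Achebe and Quinn, alphabetically by surname: Achebe before Quinn.
Adeyemi and Yilmaz are each Warden, so the next rule applies.
Adeyemi and Yilmaz are each not a past Master, so the next rule applies.
Among Adeyemi and Yilmaz, alphabetically by surname: Adeyemi before Yilmaz.
Baptiste and Vance are each Warden, so the next rule applies.
Baptiste and Vance are each not a past Master, so the next rule applies.
Among Baptiste and Vance, alphabetically by surname: Baptiste before Vance.
Full order: Lindqvist, Achebe, Quinn, Adeyemi, Yilmaz, Baptiste, Vance.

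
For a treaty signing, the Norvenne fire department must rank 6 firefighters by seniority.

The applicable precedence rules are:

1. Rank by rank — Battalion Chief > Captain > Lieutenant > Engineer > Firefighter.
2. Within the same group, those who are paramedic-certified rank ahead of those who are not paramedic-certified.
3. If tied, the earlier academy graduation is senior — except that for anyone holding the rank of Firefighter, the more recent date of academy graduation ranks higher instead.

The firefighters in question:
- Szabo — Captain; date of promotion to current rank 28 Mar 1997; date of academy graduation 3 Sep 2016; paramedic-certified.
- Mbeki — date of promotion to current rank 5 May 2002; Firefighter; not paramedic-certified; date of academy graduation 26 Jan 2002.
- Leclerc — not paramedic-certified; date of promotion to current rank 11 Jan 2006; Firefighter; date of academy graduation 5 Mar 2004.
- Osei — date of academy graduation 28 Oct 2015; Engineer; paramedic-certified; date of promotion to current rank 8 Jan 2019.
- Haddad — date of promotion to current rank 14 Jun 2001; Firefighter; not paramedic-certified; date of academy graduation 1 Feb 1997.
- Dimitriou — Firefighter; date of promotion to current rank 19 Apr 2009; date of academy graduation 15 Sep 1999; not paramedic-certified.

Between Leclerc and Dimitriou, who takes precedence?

Leclerc

By rank: Szabo (Captain); then Osei (Engineer); then Leclerc, Mbeki, Dimitriou and Haddad (Firefighter).
Leclerc, Mbeki, Dimitriou and Haddad are each not paramedic-certified, so the next rule applies.
Among Leclerc, Mbeki, Dimitriou and Haddad, by date of academy graduation (later first) (reversed rule for this group): Leclerc (5 Mar 2004) before Mbeki (26 Jan 2002) before Dimitriou (15 Sep 1999) before Haddad (1 Feb 1997).
So Leclerc takes precedence.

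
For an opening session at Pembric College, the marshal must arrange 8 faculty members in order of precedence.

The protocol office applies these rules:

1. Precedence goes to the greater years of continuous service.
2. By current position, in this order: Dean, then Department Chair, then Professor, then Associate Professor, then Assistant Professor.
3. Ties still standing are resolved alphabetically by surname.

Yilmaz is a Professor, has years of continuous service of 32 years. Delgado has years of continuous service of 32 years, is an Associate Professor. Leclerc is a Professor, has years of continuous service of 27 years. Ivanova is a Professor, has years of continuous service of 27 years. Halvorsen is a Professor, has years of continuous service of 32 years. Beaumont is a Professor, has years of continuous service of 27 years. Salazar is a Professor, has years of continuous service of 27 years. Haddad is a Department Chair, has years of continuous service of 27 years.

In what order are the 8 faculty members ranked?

Halvorsen, Yilmaz, Delgado, Haddad, Beaumont, Ivanova, Leclerc, Salazar

By years of continuous service (higher first): Halvorsen, Yilmaz and Delgado (each 32 years); then Haddad, Beaumont, Ivanova, Leclerc and Salazar (each 27 years).
Among Halvorsen, Yilmaz and Delgado, by current position: Halvorsen and Yilmaz (Professor) before Delgado (Associate Professor).
Among Halvorsen and Yilmaz, alphabetically by surname: Halvorsen before Yilmaz.
Among Haddad, Beaumont, Ivanova, Leclerc and Salazar, by current position: Haddad (Department Chair) before Beaumont, Ivanova, Leclerc and Salazar (Professor).
Among Beaumont, Ivanova, Leclerc and Salazar, alphabetically by surname: Beaumont before Ivanova before Leclerc before Salazar.
Full order: Halvorsen, Yilmaz, Delgado, Haddad, Beaumont, Ivanova, Leclerc, Salazar.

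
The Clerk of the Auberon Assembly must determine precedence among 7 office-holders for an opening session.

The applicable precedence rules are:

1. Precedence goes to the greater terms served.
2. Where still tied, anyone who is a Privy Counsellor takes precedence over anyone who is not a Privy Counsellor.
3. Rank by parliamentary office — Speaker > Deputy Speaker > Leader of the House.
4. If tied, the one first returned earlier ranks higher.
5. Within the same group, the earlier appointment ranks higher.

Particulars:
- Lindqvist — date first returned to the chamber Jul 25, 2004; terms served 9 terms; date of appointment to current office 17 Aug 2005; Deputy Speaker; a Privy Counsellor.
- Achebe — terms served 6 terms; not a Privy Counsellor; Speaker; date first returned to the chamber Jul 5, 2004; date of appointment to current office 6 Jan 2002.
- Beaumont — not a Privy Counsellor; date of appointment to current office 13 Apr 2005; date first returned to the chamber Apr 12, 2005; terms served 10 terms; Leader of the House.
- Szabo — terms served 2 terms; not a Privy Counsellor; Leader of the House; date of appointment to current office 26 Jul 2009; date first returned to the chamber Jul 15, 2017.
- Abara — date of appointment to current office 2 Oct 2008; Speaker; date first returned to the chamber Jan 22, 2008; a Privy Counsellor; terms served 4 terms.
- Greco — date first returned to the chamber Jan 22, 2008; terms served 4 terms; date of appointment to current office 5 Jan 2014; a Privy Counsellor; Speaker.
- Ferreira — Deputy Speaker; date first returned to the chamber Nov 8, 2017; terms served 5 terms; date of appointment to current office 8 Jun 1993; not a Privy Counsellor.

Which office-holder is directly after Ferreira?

By terms served (higher first): Beaumont (10 terms); then Lindqvist (9 terms); then Achebe (6 terms); then Ferreira (5 terms); then Abara and Greco (both 4 terms); then Szabo (2 terms).
Abara and Greco are each a Privy Counsellor, so the next rule applies.
Abara and Greco are each Speaker, so the next rule applies.
Abara and Greco both have date first returned to the chamber Jan 22, 2008, so the next rule applies.
Among Abara and Greco, by date of appointment to current office (earlier first): Abara (2 Oct 2008) before Greco (5 Jan 2014).
Order: Beaumont, Lindqvist, Achebe, Ferreira, Abara, Greco, Szabo.

Abara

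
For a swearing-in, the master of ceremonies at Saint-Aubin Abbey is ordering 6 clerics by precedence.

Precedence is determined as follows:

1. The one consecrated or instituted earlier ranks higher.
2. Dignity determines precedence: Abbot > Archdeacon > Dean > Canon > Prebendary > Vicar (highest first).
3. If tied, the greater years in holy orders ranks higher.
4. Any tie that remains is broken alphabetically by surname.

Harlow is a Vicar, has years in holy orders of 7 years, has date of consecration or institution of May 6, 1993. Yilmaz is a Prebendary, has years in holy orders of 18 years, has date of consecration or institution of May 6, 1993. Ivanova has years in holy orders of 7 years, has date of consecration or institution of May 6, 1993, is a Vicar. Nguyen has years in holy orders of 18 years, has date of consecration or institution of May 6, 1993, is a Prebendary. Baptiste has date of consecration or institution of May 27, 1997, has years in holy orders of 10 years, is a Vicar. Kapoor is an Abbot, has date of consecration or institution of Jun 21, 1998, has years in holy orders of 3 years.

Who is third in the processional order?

Harlow

By date of consecration or institution (earlier first): Nguyen, Yilmaz, Harlow and Ivanova (each May 6, 1993); then Baptiste (May 27, 1997); then Kapoor (Jun 21, 1998).
Among Nguyen, Yilmaz, Harlow and Ivanova, by dignity: Nguyen and Yilmaz (Prebendary) before Harlow and Ivanova (Vicar).
Nguyen and Yilmaz both have years in holy orders 18 years, so the next rule applies.
Among Nguyen and Yilmaz, alphabetically by surname: Nguyen before Yilmaz.
Harlow and Ivanova both have years in holy orders 7 years, so the next rule applies.
Among Harlow and Ivanova, alphabetically by surname: Harlow before Ivanova.
Order: Nguyen, Yilmaz, Harlow, Ivanova, Baptiste, Kapoor.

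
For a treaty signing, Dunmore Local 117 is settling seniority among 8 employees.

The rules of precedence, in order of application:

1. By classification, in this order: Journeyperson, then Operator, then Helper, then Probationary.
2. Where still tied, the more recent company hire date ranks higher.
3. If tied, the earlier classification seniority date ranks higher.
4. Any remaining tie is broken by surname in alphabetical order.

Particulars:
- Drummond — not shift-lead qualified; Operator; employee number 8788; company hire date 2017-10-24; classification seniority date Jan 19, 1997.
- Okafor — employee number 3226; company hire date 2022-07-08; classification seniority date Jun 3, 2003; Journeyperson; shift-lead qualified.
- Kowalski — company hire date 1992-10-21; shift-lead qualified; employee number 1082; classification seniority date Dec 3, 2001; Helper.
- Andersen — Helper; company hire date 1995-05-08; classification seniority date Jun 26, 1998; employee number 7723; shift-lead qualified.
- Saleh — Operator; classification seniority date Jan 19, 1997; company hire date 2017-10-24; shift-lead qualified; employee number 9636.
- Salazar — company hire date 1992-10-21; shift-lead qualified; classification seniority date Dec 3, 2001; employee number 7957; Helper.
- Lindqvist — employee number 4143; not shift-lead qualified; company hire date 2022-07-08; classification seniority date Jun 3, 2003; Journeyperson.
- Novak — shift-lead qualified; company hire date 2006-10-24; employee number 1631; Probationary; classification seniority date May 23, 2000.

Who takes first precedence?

By classification: Lindqvist and Okafor (Journeyperson); then Drummond and Saleh (Operator); then Andersen, Kowalski and Salazar (Helper); then Novak (Probationary).
Lindqvist and Okafor both have company hire date 2022-07-08, so the next rule applies.
Lindqvist and Okafor both have classification seniority date Jun 3, 2003, so the next rule applies.
Among Lindqvist and Okafor, alphabetically by surname: Lindqvist before Okafor.
Drummond and Saleh both have company hire date 2017-10-24, so the next rule applies.
Drummond and Saleh both have classification seniority date Jan 19, 1997, so the next rule applies.
Among Drummond and Saleh, alphabetically by surname: Drummond before Saleh.
Among Andersen, Kowalski and Salazar, by company hire date (later first): Andersen (1995-05-08) before Kowalski and Salazar (1992-10-21).
Kowalski and Salazar both have classification seniority date Dec 3, 2001, so the next rule applies.
Among Kowalski and Salazar, alphabetically by surname: Kowalski before Salazar.
Order: Lindqvist, Okafor, Drummond, Saleh, Andersen, Kowalski, Salazar, Novak.

Lindqvist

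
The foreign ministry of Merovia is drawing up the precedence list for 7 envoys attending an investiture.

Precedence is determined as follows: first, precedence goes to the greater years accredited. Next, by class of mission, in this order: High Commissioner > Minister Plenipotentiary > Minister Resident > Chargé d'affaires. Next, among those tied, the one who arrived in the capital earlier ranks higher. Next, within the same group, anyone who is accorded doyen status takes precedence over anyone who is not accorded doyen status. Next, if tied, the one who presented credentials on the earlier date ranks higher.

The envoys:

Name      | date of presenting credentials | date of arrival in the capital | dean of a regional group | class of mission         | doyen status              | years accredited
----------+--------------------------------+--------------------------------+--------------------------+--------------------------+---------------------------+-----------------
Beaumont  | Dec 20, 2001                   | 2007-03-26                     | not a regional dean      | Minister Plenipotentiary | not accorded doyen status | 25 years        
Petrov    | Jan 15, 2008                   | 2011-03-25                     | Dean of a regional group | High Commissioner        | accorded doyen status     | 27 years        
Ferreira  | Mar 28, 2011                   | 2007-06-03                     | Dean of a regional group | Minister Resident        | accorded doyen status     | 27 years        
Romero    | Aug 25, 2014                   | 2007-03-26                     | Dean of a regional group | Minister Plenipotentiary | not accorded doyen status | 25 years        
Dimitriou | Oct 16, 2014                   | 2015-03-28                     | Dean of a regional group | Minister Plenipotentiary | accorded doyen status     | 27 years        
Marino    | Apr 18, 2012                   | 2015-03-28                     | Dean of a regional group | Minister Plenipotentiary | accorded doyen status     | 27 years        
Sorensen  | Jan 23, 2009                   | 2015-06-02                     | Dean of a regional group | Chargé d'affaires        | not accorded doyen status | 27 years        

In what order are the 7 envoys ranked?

By years accredited (higher first): Petrov, Marino, Dimitriou, Ferreira and Sorensen (each 27 years); then Beaumont and Romero (both 25 years).
Among Petrov, Marino, Dimitriou, Ferreira and Sorensen, by class of mission: Petrov (High Commissioner) before Marino and Dimitriou (Minister Plenipotentiary) before Ferreira (Minister Resident) before Sorensen (Chargé d'affaires).
Marino and Dimitriou both have date of arrival in the capital 2015-03-28, so the next rule applies.
Marino and Dimitriou are each accorded doyen status, so the next rule applies.
Among Marino and Dimitriou, by date of presenting credentials (earlier first): Marino (Apr 18, 2012) before Dimitriou (Oct 16, 2014).
Beaumont and Romero are each Minister Plenipotentiary, so the next rule applies.
Beaumont and Romero both have date of arrival in the capital 2007-03-26, so the next rule applies.
Beaumont and Romero are each not accorded doyen status, so the next rule applies.
Among Beaumont and Romero, by date of presenting credentials (earlier first): Beaumont (Dec 20, 2001) before Romero (Aug 25, 2014).
Full order: Petrov, Marino, Dimitriou, Ferreira, Sorensen, Beaumont, Romero.

Petrov, Marino, Dimitriou, Ferreira, Sorensen, Beaumont, Romero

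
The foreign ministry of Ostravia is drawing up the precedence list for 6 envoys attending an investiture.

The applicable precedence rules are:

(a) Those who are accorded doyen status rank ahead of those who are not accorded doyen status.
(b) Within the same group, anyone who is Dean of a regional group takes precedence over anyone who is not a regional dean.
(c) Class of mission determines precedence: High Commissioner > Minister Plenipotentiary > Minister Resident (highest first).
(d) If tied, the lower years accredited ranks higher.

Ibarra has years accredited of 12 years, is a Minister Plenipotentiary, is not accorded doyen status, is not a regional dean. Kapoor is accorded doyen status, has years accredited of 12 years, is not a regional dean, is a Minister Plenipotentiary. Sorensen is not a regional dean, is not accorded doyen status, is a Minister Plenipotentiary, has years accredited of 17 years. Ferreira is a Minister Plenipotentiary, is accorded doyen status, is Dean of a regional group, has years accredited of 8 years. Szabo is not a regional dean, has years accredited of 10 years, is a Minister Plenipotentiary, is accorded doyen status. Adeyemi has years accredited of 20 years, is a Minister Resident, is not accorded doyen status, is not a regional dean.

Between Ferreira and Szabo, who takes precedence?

By the first rule: Ferreira, Szabo and Kapoor (each accorded doyen status); then Ibarra, Sorensen and Adeyemi (each not accorded doyen status).
Among Ferreira, Szabo and Kapoor, Dean of a regional group before not a regional dean: Ferreira (Dean of a regional group) before Szabo and Kapoor (not a regional dean).
Szabo and Kapoor are each Minister Plenipotentiary, so the next rule applies.
Among Szabo and Kapoor, by years accredited (lower first): Szabo (10 years) before Kapoor (12 years).
Ibarra, Sorensen and Adeyemi are each not a regional dean, so the next rule applies.
Among Ibarra, Sorensen and Adeyemi, by class of mission: Ibarra and Sorensen (Minister Plenipotentiary) before Adeyemi (Minister Resident).
Among Ibarra and Sorensen, by years accredited (lower first): Ibarra (12 years) before Sorensen (17 years).
So Ferreira takes precedence.

Ferreira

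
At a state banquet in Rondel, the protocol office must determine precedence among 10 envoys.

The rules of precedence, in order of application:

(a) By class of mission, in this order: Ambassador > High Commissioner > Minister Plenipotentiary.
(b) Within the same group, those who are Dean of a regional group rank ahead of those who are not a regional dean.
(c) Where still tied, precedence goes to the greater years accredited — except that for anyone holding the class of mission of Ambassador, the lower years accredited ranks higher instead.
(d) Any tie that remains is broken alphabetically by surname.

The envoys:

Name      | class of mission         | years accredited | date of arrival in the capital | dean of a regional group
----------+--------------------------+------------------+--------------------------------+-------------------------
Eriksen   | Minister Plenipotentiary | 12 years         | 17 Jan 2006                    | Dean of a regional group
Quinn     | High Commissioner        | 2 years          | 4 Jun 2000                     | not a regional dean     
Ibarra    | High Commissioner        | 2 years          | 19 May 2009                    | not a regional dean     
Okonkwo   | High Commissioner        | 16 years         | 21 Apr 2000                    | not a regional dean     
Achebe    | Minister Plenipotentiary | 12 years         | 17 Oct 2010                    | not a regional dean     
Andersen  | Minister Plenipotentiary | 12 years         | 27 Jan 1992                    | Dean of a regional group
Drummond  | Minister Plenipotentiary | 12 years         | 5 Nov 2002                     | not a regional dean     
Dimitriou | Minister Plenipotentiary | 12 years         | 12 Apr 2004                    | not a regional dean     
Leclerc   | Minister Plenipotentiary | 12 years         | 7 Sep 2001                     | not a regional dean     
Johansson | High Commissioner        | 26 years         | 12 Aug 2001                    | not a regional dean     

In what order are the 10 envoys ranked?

By class of mission: Johansson, Okonkwo, Ibarra and Quinn (High Commissioner); then Andersen, Eriksen, Achebe, Dimitriou, Drummond and Leclerc (Minister Plenipotentiary).
Johansson, Okonkwo, Ibarra and Quinn are each not a regional dean, so the next rule applies.
Among Johansson, Okonkwo, Ibarra and Quinn, by years accredited (higher first): Johansson (26 years) before Okonkwo (16 years) before Ibarra and Quinn (2 years).
Among Ibarra and Quinn, alphabetically by surname: Ibarra before Quinn.
Among Andersen, Eriksen, Achebe, Dimitriou, Drummond and Leclerc, Dean of a regional group before not a regional dean: Andersen and Eriksen (Dean of a regional group) before Achebe, Dimitriou, Drummond and Leclerc (not a regional dean).
Andersen and Eriksen both have years accredited 12 years, so the next rule applies.
Among Andersen and Eriksen, alphabetically by surname: Andersen before Eriksen.
Achebe, Dimitriou, Drummond and Leclerc all have years accredited 12 years, so the next rule applies.
Among Achebe, Dimitriou, Drummond and Leclerc, alphabetically by surname: Achebe before Dimitriou before Drummond before Leclerc.
Full order: Johansson, Okonkwo, Ibarra, Quinn, Andersen, Eriksen, Achebe, Dimitriou, Drummond, Leclerc.

Johansson, Okonkwo, Ibarra, Quinn, Andersen, Eriksen, Achebe, Dimitriou, Drummond, Leclerc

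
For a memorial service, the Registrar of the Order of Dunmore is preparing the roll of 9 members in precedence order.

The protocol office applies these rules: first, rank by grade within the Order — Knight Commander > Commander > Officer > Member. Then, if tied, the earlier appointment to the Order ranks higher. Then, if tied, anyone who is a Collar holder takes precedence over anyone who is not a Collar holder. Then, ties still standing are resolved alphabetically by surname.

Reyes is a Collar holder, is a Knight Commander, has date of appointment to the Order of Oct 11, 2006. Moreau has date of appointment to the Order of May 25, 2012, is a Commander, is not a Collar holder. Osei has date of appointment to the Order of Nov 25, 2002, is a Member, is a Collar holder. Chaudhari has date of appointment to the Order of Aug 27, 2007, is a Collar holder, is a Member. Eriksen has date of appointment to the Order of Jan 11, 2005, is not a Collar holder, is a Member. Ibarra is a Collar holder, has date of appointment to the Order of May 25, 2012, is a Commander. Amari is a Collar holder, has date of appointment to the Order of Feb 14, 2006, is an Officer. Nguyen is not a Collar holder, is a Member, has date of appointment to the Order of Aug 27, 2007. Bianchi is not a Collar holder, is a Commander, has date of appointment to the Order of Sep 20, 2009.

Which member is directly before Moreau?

Ibarra

By grade within the Order: Reyes (Knight Commander); then Bianchi, Ibarra and Moreau (Commander); then Amari (Officer); then Osei, Eriksen, Chaudhari and Nguyen (Member).
Among Bianchi, Ibarra and Moreau, by date of appointment to the Order (earlier first): Bianchi (Sep 20, 2009) before Ibarra and Moreau (May 25, 2012).
Among Ibarra and Moreau, a Collar holder before not a Collar holder: Ibarra (a Collar holder) before Moreau (not a Collar holder).
Among Osei, Eriksen, Chaudhari and Nguyen, by date of appointment to the Order (earlier first): Osei (Nov 25, 2002) before Eriksen (Jan 11, 2005) before Chaudhari and Nguyen (Aug 27, 2007).
Among Chaudhari and Nguyen, a Collar holder before not a Collar holder: Chaudhari (a Collar holder) before Nguyen (not a Collar holder).
Order: Reyes, Bianchi, Ibarra, Moreau, Amari, Osei, Eriksen, Chaudhari, Nguyen.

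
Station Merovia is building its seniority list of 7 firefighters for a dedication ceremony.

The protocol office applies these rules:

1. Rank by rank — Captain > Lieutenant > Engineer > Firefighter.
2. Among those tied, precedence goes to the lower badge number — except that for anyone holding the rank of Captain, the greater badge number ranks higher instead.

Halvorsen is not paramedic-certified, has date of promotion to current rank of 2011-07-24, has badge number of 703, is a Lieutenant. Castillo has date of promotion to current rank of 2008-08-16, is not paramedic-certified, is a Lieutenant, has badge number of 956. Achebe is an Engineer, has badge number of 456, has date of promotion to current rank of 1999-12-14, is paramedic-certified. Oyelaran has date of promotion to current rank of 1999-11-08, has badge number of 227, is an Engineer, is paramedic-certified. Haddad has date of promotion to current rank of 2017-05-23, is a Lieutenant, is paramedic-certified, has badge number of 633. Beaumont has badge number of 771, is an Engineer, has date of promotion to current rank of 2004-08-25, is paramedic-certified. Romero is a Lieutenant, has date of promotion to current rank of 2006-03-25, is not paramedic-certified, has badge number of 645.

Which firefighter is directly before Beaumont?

Achebe

By rank: Haddad, Romero, Halvorsen and Castillo (Lieutenant); then Oyelaran, Achebe and Beaumont (Engineer).
Among Haddad, Romero, Halvorsen and Castillo, by badge number (lower first): Haddad (633) before Romero (645) before Halvorsen (703) before Castillo (956).
Among Oyelaran, Achebe and Beaumont, by badge number (lower first): Oyelaran (227) before Achebe (456) before Beaumont (771).
Order: Haddad, Romero, Halvorsen, Castillo, Oyelaran, Achebe, Beaumont.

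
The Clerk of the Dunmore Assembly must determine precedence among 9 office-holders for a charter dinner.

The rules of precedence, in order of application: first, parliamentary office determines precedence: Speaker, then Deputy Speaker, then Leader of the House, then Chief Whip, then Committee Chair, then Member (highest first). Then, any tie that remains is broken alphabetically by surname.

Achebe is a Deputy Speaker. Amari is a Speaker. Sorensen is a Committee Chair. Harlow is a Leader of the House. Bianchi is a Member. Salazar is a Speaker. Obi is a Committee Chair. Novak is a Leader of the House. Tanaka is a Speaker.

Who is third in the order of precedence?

By parliamentary office: Amari, Salazar and Tanaka (Speaker); then Achebe (Deputy Speaker); then Harlow and Novak (Leader of the House); then Obi and Sorensen (Committee Chair); then Bianchi (Member).
Among Amari, Salazar and Tanaka, alphabetically by surname: Amari before Salazar before Tanaka.
Among Harlow and Novak, alphabetically by surname: Harlow before Novak.
Among Obi and Sorensen, alphabetically by surname: Obi before Sorensen.
Order: Amari, Salazar, Tanaka, Achebe, Harlow, Novak, Obi, Sorensen, Bianchi.

Tanaka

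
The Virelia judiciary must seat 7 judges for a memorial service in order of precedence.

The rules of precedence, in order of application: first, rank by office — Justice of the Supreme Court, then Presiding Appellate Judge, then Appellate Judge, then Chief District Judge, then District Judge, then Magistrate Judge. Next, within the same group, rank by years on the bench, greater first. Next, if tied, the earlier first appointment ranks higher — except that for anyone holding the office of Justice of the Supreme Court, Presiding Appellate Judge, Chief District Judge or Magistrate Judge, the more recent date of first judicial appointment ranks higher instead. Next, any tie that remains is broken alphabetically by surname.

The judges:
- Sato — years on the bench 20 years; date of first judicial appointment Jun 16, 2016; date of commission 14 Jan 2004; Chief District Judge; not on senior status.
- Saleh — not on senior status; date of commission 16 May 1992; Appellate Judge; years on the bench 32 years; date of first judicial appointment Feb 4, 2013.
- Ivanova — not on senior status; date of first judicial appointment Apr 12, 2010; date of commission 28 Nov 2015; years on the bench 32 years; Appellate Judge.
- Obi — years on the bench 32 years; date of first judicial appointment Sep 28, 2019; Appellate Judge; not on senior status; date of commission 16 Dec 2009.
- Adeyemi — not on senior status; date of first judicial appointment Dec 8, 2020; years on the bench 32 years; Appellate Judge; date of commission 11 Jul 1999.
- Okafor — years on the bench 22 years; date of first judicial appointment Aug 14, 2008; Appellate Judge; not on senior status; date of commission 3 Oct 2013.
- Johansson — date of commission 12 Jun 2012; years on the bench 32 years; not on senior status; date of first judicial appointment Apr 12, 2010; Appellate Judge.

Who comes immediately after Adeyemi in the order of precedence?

Okafor

By office: Ivanova, Johansson, Saleh, Obi, Adeyemi and Okafor (Appellate Judge); then Sato (Chief District Judge).
Among Ivanova, Johansson, Saleh, Obi, Adeyemi and Okafor, by years on the bench (higher first): Ivanova, Johansson, Saleh, Obi and Adeyemi (32 years) before Okafor (22 years).
Among Ivanova, Johansson, Saleh, Obi and Adeyemi, by date of first judicial appointment (earlier first): Ivanova and Johansson (Apr 12, 2010) before Saleh (Feb 4, 2013) before Obi (Sep 28, 2019) before Adeyemi (Dec 8, 2020).
Among Ivanova and Johansson, alphabetically by surname: Ivanova before Johansson.
Order: Ivanova, Johansson, Saleh, Obi, Adeyemi, Okafor, Sato.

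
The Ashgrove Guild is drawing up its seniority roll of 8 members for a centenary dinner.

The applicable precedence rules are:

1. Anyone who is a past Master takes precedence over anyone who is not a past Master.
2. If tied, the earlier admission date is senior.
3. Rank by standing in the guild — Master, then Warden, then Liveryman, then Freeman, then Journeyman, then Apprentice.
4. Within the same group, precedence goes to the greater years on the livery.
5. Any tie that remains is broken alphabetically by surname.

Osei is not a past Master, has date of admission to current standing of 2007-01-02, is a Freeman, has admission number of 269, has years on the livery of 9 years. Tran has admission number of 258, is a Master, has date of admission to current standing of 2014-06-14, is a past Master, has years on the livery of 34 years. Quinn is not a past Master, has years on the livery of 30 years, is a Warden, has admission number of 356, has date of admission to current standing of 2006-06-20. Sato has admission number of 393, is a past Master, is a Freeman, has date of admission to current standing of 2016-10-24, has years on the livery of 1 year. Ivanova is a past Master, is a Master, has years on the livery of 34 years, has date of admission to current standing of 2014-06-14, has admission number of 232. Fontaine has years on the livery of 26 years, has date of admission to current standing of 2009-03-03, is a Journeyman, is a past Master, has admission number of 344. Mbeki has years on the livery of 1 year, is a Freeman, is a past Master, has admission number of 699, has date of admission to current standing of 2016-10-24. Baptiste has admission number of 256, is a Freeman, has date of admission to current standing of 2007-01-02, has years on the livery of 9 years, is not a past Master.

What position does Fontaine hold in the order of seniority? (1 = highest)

1

By the first rule: Fontaine, Ivanova, Tran, Mbeki and Sato (each a past Master); then Quinn, Baptiste and Osei (each not a past Master).
Among Fontaine, Ivanova, Tran, Mbeki and Sato, by date of admission to current standing (earlier first): Fontaine (2009-03-03) before Ivanova and Tran (2014-06-14) before Mbeki and Sato (2016-10-24).
Ivanova and Tran are each Master, so the next rule applies.
Ivanova and Tran both have years on the livery 34 years, so the next rule applies.
Among Ivanova and Tran, alphabetically by surname: Ivanova before Tran.
Mbeki and Sato are each Freeman, so the next rule applies.
Mbeki and Sato both have years on the livery 1 year, so the next rule applies.
Among Mbeki and Sato, alphabetically by surname: Mbeki before Sato.
Among Quinn, Baptiste and Osei, by date of admission to current standing (earlier first): Quinn (2006-06-20) before Baptiste and Osei (2007-01-02).
Baptiste and Osei are each Freeman, so the next rule applies.
Baptiste and Osei both have years on the livery 9 years, so the next rule applies.
Among Baptiste and Osei, alphabetically by surname: Baptiste before Osei.
Order: Fontaine, Ivanova, Tran, Mbeki, Sato, Quinn, Baptiste, Osei. So position 1.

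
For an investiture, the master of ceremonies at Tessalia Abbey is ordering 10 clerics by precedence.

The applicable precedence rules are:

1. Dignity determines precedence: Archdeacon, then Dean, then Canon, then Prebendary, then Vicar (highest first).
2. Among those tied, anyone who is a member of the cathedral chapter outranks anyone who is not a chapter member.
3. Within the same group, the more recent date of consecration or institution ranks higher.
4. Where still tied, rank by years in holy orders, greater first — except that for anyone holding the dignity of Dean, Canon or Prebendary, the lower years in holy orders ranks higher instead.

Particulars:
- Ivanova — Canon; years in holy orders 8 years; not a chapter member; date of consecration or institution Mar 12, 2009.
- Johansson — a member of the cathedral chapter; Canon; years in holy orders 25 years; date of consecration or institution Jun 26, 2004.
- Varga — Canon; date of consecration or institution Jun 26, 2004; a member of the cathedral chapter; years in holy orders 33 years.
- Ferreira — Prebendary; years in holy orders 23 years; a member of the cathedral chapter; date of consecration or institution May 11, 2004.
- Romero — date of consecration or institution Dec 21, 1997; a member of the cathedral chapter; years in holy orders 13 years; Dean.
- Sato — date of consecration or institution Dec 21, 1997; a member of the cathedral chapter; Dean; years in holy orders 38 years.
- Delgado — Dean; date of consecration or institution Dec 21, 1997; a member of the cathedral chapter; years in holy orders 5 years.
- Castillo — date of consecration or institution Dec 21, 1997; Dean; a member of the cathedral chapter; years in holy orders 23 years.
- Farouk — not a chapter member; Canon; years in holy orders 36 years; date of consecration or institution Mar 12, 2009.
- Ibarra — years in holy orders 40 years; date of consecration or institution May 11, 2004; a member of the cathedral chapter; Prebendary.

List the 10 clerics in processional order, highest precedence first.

By dignity: Delgado, Romero, Castillo and Sato (Dean); then Johansson, Varga, Ivanova and Farouk (Canon); then Ferreira and Ibarra (Prebendary).
Delgado, Romero, Castillo and Sato are each a member of the cathedral chapter, so the next rule applies.
Delgado, Romero, Castillo and Sato all have date of consecration or institution Dec 21, 1997, so the next rule applies.
Among Delgado, Romero, Castillo and Sato, by years in holy orders (lower first) (reversed rule for this group): Delgado (5 years) before Romero (13 years) before Castillo (23 years) before Sato (38 years).
Among Johansson, Varga, Ivanova and Farouk, a member of the cathedral chapter before not a chapter member: Johansson and Varga (a member of the cathedral chapter) before Ivanova and Farouk (not a chapter member).
Johansson and Varga both have date of consecration or institution Jun 26, 2004, so the next rule applies.
Among Johansson and Varga, by years in holy orders (lower first) (reversed rule for this group): Johansson (25 years) before Varga (33 years).
Ivanova and Farouk both have date of consecration or institution Mar 12, 2009, so the next rule applies.
Among Ivanova and Farouk, by years in holy orders (lower first) (reversed rule for this group): Ivanova (8 years) before Farouk (36 years).
Ferreira and Ibarra are each a member of the cathedral chapter, so the next rule applies.
Ferreira and Ibarra both have date of consecration or institution May 11, 2004, so the next rule applies.
Among Ferreira and Ibarra, by years in holy orders (lower first) (reversed rule for this group): Ferreira (23 years) before Ibarra (40 years).
Full order: Delgado, Romero, Castillo, Sato, Johansson, Varga, Ivanova, Farouk, Ferreira, Ibarra.

Delgado, Romero, Castillo, Sato, Johansson, Varga, Ivanova, Farouk, Ferreira, Ibarra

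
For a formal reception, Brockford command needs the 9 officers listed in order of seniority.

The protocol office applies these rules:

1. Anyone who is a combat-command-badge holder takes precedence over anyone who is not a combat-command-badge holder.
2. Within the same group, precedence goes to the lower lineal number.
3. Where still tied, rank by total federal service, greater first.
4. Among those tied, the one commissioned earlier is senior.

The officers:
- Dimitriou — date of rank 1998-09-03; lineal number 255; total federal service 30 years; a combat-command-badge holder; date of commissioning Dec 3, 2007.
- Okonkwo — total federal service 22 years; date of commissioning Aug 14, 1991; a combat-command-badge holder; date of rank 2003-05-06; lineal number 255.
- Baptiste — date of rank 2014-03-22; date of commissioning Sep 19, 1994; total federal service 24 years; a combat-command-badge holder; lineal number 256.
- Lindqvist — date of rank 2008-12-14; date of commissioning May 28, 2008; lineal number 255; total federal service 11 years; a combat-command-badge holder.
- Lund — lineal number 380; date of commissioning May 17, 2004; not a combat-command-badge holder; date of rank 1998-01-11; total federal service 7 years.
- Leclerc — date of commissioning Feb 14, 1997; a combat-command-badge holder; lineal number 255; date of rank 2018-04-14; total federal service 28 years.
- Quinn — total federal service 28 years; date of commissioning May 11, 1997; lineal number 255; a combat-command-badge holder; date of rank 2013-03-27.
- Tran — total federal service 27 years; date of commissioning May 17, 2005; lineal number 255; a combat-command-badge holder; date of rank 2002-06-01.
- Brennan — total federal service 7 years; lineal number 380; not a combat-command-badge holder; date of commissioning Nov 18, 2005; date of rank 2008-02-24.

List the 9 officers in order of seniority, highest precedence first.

Dimitriou, Leclerc, Quinn, Tran, Okonkwo, Lindqvist, Baptiste, Lund, Brennan

By the first rule: Dimitriou, Leclerc, Quinn, Tran, Okonkwo, Lindqvist and Baptiste (each a combat-command-badge holder); then Lund and Brennan (both not a combat-command-badge holder).
Among Dimitriou, Leclerc, Quinn, Tran, Okonkwo, Lindqvist and Baptiste, by lineal number (lower first): Dimitriou, Leclerc, Quinn, Tran, Okonkwo and Lindqvist (255) before Baptiste (256).
Among Dimitriou, Leclerc, Quinn, Tran, Okonkwo and Lindqvist, by total federal service (higher first): Dimitriou (30 years) before Leclerc and Quinn (28 years) before Tran (27 years) before Okonkwo (22 years) before Lindqvist (11 years).
Among Leclerc and Quinn, by date of commissioning (earlier first): Leclerc (Feb 14, 1997) before Quinn (May 11, 1997).
Lund and Brennan both have lineal number 380, so the next rule applies.
Lund and Brennan both have total federal service 7 years, so the next rule applies.
Among Lund and Brennan, by date of commissioning (earlier first): Lund (May 17, 2004) before Brennan (Nov 18, 2005).
Full order: Dimitriou, Leclerc, Quinn, Tran, Okonkwo, Lindqvist, Baptiste, Lund, Brennan.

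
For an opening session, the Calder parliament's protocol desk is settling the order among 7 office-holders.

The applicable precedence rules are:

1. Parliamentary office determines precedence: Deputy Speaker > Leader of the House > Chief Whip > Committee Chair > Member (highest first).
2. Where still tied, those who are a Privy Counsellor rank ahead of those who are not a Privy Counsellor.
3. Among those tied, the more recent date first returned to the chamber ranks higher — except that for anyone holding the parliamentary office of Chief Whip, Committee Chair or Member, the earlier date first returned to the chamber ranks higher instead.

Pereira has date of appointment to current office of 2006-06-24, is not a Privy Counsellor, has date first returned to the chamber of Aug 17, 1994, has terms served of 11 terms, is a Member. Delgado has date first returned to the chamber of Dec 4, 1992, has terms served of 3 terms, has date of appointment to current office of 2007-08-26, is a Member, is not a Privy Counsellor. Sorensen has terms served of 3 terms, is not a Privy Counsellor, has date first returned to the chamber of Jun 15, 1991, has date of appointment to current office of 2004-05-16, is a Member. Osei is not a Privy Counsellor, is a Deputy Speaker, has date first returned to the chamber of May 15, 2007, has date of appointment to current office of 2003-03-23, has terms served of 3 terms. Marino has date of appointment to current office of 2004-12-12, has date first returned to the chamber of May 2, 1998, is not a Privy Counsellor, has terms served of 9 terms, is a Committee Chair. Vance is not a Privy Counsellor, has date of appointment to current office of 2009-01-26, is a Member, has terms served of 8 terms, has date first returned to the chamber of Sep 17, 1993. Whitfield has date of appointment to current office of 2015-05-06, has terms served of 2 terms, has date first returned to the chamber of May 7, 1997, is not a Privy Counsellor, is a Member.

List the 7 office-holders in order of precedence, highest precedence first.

Osei, Marino, Sorensen, Delgado, Vance, Pereira, Whitfield

By parliamentary office: Osei (Deputy Speaker); then Marino (Committee Chair); then Sorensen, Delgado, Vance, Pereira and Whitfield (Member).
Sorensen, Delgado, Vance, Pereira and Whitfield are each not a Privy Counsellor, so the next rule applies.
Among Sorensen, Delgado, Vance, Pereira and Whitfield, by date first returned to the chamber (earlier first) (reversed rule for this group): Sorensen (Jun 15, 1991) before Delgado (Dec 4, 1992) before Vance (Sep 17, 1993) before Pereira (Aug 17, 1994) before Whitfield (May 7, 1997).
Full order: Osei, Marino, Sorensen, Delgado, Vance, Pereira, Whitfield.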